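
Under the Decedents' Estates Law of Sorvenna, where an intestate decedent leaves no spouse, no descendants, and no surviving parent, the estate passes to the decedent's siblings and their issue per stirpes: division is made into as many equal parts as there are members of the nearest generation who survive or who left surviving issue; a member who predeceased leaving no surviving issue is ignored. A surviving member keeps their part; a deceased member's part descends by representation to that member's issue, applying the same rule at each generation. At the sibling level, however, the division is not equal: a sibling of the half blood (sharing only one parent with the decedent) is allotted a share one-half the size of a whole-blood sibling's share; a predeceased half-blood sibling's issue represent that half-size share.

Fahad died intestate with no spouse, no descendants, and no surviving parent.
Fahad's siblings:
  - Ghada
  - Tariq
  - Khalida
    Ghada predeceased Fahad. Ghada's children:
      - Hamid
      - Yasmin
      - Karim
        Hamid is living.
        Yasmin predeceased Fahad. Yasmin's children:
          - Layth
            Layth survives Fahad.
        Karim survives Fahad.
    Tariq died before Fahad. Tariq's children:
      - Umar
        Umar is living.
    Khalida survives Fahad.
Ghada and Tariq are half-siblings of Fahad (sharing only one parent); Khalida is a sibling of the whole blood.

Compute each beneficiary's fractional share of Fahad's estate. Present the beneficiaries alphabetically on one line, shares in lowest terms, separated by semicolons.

Hamid 1/12; Karim 1/12; Khalida 1/2; Layth 1/12; Umar 1/4

No spouse, descendants, or parent survives, so the estate passes to Fahad's siblings per stirpes.
Half-blood siblings count for one-half the weight of whole-blood siblings at the initial division.
Dividing 1 in proportion to weights (total weight 2): Ghada (weight 1/2) → 1/4; Tariq (weight 1/2) → 1/4; Khalida (weight 1) → 1/2.
Ghada predeceased; the 1/4 allotted to Ghada's branch passes to Ghada's issue by representation.
The 1/4 is divided into 3 equal shares of 1/12 among Hamid, Yasmin, Karim.
Hamid is living and takes 1/12.
Yasmin predeceased; the 1/12 allotted to Yasmin's branch passes to Yasmin's issue by representation.
Layth is the sole taker at this level and receives the full 1/12.
Karim is living and takes 1/12.
Tariq predeceased; the 1/4 allotted to Tariq's branch passes to Tariq's issue by representation.
Umar is the sole taker at this level and receives the full 1/4.
Khalida is living and takes 1/2.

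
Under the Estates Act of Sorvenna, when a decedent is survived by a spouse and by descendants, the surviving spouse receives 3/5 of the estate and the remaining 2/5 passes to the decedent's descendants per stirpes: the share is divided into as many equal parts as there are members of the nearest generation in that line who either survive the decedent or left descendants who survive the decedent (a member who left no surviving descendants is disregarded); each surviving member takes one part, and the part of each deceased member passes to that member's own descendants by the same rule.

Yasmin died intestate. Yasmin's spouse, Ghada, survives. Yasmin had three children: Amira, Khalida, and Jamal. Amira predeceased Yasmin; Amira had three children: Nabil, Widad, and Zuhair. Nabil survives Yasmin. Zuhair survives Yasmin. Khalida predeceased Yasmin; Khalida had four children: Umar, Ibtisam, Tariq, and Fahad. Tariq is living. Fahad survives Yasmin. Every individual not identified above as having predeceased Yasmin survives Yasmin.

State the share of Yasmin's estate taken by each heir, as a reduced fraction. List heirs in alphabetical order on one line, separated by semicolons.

Ghada, as surviving spouse, takes 3/5.
The remaining 2/5 passes to Yasmin's descendants per stirpes.
The 2/5 is divided into 3 equal shares of 2/15 among Amira, Khalida, Jamal.
Amira predeceased; the 2/15 allotted to Amira's branch passes to Amira's issue by representation.
The 2/15 is divided into 3 equal shares of 2/45 among Nabil, Widad, Zuhair.
Nabil is living and takes 2/45.
Widad is living and takes 2/45.
Zuhair is living and takes 2/45.
Khalida predeceased; the 2/15 allotted to Khalida's branch passes to Khalida's issue by representation.
The 2/15 is divided into 4 equal shares of 1/30 among Umar, Ibtisam, Tariq, Fahad.
Umar is living and takes 1/30.
Ibtisam is living and takes 1/30.
Tariq is living and takes 1/30.
Fahad is living and takes 1/30.
Jamal is living and takes 2/15.

Fahad 1/30; Ghada 3/5; Ibtisam 1/30; Jamal 2/15; Nabil 2/45; Tariq 1/30; Umar 1/30; Widad 2/45; Zuhair 2/45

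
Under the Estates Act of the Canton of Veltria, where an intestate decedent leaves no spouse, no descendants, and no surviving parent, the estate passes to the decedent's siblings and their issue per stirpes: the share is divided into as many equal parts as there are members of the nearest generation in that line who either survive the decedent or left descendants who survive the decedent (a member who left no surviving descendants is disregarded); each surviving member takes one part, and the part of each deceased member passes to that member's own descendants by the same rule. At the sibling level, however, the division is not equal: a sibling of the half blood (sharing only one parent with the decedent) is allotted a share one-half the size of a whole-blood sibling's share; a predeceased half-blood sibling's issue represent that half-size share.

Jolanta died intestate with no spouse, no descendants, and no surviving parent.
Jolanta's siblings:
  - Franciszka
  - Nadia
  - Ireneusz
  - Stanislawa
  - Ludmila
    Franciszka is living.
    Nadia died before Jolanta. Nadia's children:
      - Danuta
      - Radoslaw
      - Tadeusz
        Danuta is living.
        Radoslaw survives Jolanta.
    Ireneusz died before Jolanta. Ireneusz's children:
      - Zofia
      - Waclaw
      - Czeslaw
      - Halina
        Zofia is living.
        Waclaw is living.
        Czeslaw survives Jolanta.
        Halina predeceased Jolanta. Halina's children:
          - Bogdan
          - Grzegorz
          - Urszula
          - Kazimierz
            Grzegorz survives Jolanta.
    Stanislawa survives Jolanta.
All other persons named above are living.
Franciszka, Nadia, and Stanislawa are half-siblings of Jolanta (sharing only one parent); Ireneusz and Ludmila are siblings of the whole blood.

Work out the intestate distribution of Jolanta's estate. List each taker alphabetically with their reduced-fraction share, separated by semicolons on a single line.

Bogdan 1/56; Czeslaw 1/14; Danuta 1/21; Franciszka 1/7; Grzegorz 1/56; Kazimierz 1/56; Ludmila 2/7; Radoslaw 1/21; Stanislawa 1/7; Tadeusz 1/21; Urszula 1/56; Waclaw 1/14; Zofia 1/14

No spouse, descendants, or parent survives, so the estate passes to Jolanta's siblings per stirpes.
Half-blood siblings count for one-half the weight of whole-blood siblings at the initial division.
Dividing 1 in proportion to weights (total weight 7/2): Franciszka (weight 1/2) → 1/7; Nadia (weight 1/2) → 1/7; Ireneusz (weight 1) → 2/7; Stanislawa (weight 1/2) → 1/7; Ludmila (weight 1) → 2/7.
Franciszka is living and takes 1/7.
Nadia predeceased; the 1/7 allotted to Nadia's branch passes to Nadia's issue by representation.
The 1/7 is divided into 3 equal shares of 1/21 among Danuta, Radoslaw, Tadeusz.
Danuta is living and takes 1/21.
Radoslaw is living and takes 1/21.
Tadeusz is living and takes 1/21.
Ireneusz predeceased; the 2/7 allotted to Ireneusz's branch passes to Ireneusz's issue by representation.
The 2/7 is divided into 4 equal shares of 1/14 among Zofia, Waclaw, Czeslaw, Halina.
Zofia is living and takes 1/14.
Waclaw is living and takes 1/14.
Czeslaw is living and takes 1/14.
Halina predeceased; the 1/14 allotted to Halina's branch passes to Halina's issue by representation.
The 1/14 is divided into 4 equal shares of 1/56 among Bogdan, Grzegorz, Urszula, Kazimierz.
Bogdan is living and takes 1/56.
Grzegorz is living and takes 1/56.
Urszula is living and takes 1/56.
Kazimierz is living and takes 1/56.
Stanislawa is living and takes 1/7.
Ludmila is living and takes 2/7.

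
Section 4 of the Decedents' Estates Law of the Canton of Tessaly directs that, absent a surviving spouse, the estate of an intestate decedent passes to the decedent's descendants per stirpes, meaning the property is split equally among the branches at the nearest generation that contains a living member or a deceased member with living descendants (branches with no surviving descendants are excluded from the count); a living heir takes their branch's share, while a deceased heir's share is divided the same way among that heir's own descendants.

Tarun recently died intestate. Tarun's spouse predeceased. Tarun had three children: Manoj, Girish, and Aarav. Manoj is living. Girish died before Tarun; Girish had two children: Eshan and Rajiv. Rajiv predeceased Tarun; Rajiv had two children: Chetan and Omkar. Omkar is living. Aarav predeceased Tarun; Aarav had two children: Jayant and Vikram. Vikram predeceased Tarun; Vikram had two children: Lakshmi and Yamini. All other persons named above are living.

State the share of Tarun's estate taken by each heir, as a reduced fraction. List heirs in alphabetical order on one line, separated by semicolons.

Chetan 1/12; Eshan 1/6; Jayant 1/6; Lakshmi 1/12; Manoj 1/3; Omkar 1/12; Yamini 1/12

There is no surviving spouse, so the entire estate passes to Tarun's descendants per stirpes.
The estate is divided into 3 equal shares of 1/3 among Manoj, Girish, Aarav.
Manoj is living and takes 1/3.
Girish predeceased; the 1/3 allotted to Girish's branch passes to Girish's issue by representation.
The 1/3 is divided into 2 equal shares of 1/6 among Eshan, Rajiv.
Eshan is living and takes 1/6.
Rajiv predeceased; the 1/6 allotted to Rajiv's branch passes to Rajiv's issue by representation.
The 1/6 is divided into 2 equal shares of 1/12 among Chetan, Omkar.
Chetan is living and takes 1/12.
Omkar is living and takes 1/12.
Aarav predeceased; the 1/3 allotted to Aarav's branch passes to Aarav's issue by representation.
The 1/3 is divided into 2 equal shares of 1/6 among Jayant, Vikram.
Jayant is living and takes 1/6.
Vikram predeceased; the 1/6 allotted to Vikram's branch passes to Vikram's issue by representation.
The 1/6 is divided into 2 equal shares of 1/12 among Lakshmi, Yamini.
Lakshmi is living and takes 1/12.
Yamini is living and takes 1/12.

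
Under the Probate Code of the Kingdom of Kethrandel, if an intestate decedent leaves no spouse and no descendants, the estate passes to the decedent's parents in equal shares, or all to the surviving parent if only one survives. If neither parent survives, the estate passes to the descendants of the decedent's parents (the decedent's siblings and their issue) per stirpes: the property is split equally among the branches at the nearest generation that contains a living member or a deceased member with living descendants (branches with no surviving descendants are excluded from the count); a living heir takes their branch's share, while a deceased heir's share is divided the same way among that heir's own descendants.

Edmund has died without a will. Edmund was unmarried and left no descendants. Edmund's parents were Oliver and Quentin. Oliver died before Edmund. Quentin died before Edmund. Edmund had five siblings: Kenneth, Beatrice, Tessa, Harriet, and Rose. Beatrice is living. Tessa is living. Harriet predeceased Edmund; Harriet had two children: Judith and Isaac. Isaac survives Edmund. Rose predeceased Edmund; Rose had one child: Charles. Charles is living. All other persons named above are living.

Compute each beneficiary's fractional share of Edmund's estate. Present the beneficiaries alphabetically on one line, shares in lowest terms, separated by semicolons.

Neither parent survives and there are no descendants, so the estate passes to Edmund's siblings and their issue per stirpes.
The estate is divided into 5 equal shares of 1/5 among Kenneth, Beatrice, Tessa, Harriet, Rose.
Kenneth is living and takes 1/5.
Beatrice is living and takes 1/5.
Tessa is living and takes 1/5.
Harriet predeceased; the 1/5 allotted to Harriet's branch passes to Harriet's issue by representation.
The 1/5 is divided into 2 equal shares of 1/10 among Judith, Isaac.
Judith is living and takes 1/10.
Isaac is living and takes 1/10.
Rose predeceased; the 1/5 allotted to Rose's branch passes to Rose's issue by representation.
Charles is the sole taker at this level and receives the full 1/5.

Beatrice 1/5; Charles 1/5; Isaac 1/10; Judith 1/10; Kenneth 1/5; Tessa 1/5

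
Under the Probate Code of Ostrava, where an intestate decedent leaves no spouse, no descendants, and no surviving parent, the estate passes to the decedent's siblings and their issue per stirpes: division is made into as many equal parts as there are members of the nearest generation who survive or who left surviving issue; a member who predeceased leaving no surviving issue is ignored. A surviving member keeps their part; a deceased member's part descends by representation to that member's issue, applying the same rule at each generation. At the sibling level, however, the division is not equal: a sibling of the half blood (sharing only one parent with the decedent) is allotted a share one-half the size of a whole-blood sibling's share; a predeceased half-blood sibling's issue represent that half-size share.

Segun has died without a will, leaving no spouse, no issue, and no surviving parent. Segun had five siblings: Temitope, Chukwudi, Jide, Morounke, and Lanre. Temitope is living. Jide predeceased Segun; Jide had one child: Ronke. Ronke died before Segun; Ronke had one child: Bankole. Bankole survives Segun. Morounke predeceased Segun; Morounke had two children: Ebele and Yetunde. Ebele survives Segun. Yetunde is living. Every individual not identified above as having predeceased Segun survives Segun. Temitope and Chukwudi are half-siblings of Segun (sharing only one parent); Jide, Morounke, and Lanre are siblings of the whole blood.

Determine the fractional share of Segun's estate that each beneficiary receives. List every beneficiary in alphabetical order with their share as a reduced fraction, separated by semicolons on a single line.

Bankole 1/4; Chukwudi 1/8; Ebele 1/8; Lanre 1/4; Temitope 1/8; Yetunde 1/8

No spouse, descendants, or parent survives, so the estate passes to Segun's siblings per stirpes.
Half-blood siblings count for one-half the weight of whole-blood siblings at the initial division.
Dividing 1 in proportion to weights (total weight 4): Temitope (weight 1/2) → 1/8; Chukwudi (weight 1/2) → 1/8; Jide (weight 1) → 1/4; Morounke (weight 1) → 1/4; Lanre (weight 1) → 1/4.
Temitope is living and takes 1/8.
Chukwudi is living and takes 1/8.
Jide predeceased; the 1/4 allotted to Jide's branch passes to Jide's issue by representation.
Ronke's line is the sole branch at this level, so the full 1/4 passes to Ronke's issue by representation.
Bankole is the sole taker at this level and receives the full 1/4.
Morounke predeceased; the 1/4 allotted to Morounke's branch passes to Morounke's issue by representation.
The 1/4 is divided into 2 equal shares of 1/8 among Ebele, Yetunde.
Ebele is living and takes 1/8.
Yetunde is living and takes 1/8.
Lanre is living and takes 1/4.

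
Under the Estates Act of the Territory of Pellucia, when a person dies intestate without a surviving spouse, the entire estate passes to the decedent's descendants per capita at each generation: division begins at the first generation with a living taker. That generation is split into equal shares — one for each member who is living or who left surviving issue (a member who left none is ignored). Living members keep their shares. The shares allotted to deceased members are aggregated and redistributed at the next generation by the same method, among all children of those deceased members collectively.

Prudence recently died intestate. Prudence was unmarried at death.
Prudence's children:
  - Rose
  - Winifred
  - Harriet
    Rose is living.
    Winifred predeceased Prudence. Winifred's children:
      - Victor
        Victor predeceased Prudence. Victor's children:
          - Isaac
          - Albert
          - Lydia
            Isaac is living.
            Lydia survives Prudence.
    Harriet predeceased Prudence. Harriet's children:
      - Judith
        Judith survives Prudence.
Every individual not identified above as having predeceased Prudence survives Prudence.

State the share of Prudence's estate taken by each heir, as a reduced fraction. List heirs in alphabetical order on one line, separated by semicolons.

Albert 1/9; Isaac 1/9; Judith 1/3; Lydia 1/9; Rose 1/3

There is no surviving spouse, so the entire estate passes to Prudence's descendants per capita at each generation.
At generation 1 (Rose, Winifred, Harriet) there are 3 shares of (1)/3 = 1/3 each.
Living: Rose — each takes 1/3.
Deceased: Winifred and Harriet. Their combined 2/3 is pooled and carried to generation 2.
At generation 2 (Victor, Judith) there are 2 shares of (2/3)/2 = 1/3 each.
Living: Judith — each takes 1/3.
Deceased: Victor. That 1/3 share is carried to generation 3.
At generation 3 (Isaac, Albert, Lydia) there are 3 shares of (1/3)/3 = 1/9 each.
Living: Isaac, Albert, and Lydia — each takes 1/9.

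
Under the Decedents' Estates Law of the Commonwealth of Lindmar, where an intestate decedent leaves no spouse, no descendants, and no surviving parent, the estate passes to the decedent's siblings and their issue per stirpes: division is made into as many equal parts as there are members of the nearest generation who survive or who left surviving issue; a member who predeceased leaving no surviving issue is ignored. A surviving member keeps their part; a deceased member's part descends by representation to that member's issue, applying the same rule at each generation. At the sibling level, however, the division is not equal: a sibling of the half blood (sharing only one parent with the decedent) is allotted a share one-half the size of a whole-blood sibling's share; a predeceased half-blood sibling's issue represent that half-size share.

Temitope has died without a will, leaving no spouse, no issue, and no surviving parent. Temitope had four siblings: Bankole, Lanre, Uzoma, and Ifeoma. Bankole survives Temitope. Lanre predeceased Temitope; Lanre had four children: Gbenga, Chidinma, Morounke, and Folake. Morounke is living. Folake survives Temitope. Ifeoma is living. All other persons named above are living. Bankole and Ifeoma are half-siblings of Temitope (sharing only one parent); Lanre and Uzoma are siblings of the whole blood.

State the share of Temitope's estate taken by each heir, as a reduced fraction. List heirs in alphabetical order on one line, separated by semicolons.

Bankole 1/6; Chidinma 1/12; Folake 1/12; Gbenga 1/12; Ifeoma 1/6; Morounke 1/12; Uzoma 1/3

No spouse, descendants, or parent survives, so the estate passes to Temitope's siblings per stirpes.
Half-blood siblings count for one-half the weight of whole-blood siblings at the initial division.
Dividing 1 in proportion to weights (total weight 3): Bankole (weight 1/2) → 1/6; Lanre (weight 1) → 1/3; Uzoma (weight 1) → 1/3; Ifeoma (weight 1/2) → 1/6.
Bankole is living and takes 1/6.
Lanre predeceased; the 1/3 allotted to Lanre's branch passes to Lanre's issue by representation.
The 1/3 is divided into 4 equal shares of 1/12 among Gbenga, Chidinma, Morounke, Folake.
Gbenga is living and takes 1/12.
Chidinma is living and takes 1/12.
Morounke is living and takes 1/12.
Folake is living and takes 1/12.
Uzoma is living and takes 1/3.
Ifeoma is living and takes 1/6.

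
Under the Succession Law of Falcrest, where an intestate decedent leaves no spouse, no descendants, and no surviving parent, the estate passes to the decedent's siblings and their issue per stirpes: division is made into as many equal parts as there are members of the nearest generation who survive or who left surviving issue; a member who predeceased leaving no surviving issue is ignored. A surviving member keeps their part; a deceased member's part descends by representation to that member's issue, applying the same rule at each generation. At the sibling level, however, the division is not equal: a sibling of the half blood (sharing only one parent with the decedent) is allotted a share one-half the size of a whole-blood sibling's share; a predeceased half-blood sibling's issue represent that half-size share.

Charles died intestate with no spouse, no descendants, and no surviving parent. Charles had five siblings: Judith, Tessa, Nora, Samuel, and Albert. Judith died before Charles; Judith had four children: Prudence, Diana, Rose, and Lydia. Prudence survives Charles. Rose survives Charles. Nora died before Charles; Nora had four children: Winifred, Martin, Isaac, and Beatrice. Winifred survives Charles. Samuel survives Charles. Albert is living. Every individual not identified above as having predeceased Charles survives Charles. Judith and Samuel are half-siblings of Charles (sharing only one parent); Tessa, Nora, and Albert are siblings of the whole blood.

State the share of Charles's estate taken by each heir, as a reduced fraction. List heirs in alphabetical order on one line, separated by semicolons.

No spouse, descendants, or parent survives, so the estate passes to Charles's siblings per stirpes.
Half-blood siblings count for one-half the weight of whole-blood siblings at the initial division.
Dividing 1 in proportion to weights (total weight 4): Judith (weight 1/2) → 1/8; Tessa (weight 1) → 1/4; Nora (weight 1) → 1/4; Samuel (weight 1/2) → 1/8; Albert (weight 1) → 1/4.
Judith predeceased; the 1/8 allotted to Judith's branch passes to Judith's issue by representation.
The 1/8 is divided into 4 equal shares of 1/32 among Prudence, Diana, Rose, Lydia.
Prudence is living and takes 1/32.
Diana is living and takes 1/32.
Rose is living and takes 1/32.
Lydia is living and takes 1/32.
Tessa is living and takes 1/4.
Nora predeceased; the 1/4 allotted to Nora's branch passes to Nora's issue by representation.
The 1/4 is divided into 4 equal shares of 1/16 among Winifred, Martin, Isaac, Beatrice.
Winifred is living and takes 1/16.
Martin is living and takes 1/16.
Isaac is living and takes 1/16.
Beatrice is living and takes 1/16.
Samuel is living and takes 1/8.
Albert is living and takes 1/4.

Albert 1/4; Beatrice 1/16; Diana 1/32; Isaac 1/16; Lydia 1/32; Martin 1/16; Prudence 1/32; Rose 1/32; Samuel 1/8; Tessa 1/4; Winifred 1/16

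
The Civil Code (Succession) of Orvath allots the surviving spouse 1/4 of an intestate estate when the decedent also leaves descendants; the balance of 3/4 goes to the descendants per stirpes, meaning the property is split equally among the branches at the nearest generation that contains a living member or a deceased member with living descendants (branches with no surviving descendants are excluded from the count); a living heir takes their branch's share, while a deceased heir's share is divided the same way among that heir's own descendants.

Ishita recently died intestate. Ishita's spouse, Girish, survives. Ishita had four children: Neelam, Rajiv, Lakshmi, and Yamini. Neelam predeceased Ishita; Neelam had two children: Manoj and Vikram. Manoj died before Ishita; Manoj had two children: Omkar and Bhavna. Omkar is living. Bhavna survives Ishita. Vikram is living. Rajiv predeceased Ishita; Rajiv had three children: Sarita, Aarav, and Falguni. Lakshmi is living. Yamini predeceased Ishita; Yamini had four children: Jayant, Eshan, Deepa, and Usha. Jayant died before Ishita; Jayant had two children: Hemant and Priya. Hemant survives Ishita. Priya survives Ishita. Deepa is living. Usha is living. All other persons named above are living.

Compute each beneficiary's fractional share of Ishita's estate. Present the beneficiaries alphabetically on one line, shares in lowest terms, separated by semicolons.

Aarav 1/16; Bhavna 3/64; Deepa 3/64; Eshan 3/64; Falguni 1/16; Girish 1/4; Hemant 3/128; Lakshmi 3/16; Omkar 3/64; Priya 3/128; Sarita 1/16; Usha 3/64; Vikram 3/32

Girish, as surviving spouse, takes 1/4.
The remaining 3/4 passes to Ishita's descendants per stirpes.
The 3/4 is divided into 4 equal shares of 3/16 among Neelam, Rajiv, Lakshmi, Yamini.
Neelam predeceased; the 3/16 allotted to Neelam's branch passes to Neelam's issue by representation.
The 3/16 is divided into 2 equal shares of 3/32 among Manoj, Vikram.
Manoj predeceased; the 3/32 allotted to Manoj's branch passes to Manoj's issue by representation.
The 3/32 is divided into 2 equal shares of 3/64 among Omkar, Bhavna.
Omkar is living and takes 3/64.
Bhavna is living and takes 3/64.
Vikram is living and takes 3/32.
Rajiv predeceased; the 3/16 allotted to Rajiv's branch passes to Rajiv's issue by representation.
The 3/16 is divided into 3 equal shares of 1/16 among Sarita, Aarav, Falguni.
Sarita is living and takes 1/16.
Aarav is living and takes 1/16.
Falguni is living and takes 1/16.
Lakshmi is living and takes 3/16.
Yamini predeceased; the 3/16 allotted to Yamini's branch passes to Yamini's issue by representation.
The 3/16 is divided into 4 equal shares of 3/64 among Jayant, Eshan, Deepa, Usha.
Jayant predeceased; the 3/64 allotted to Jayant's branch passes to Jayant's issue by representation.
The 3/64 is divided into 2 equal shares of 3/128 among Hemant, Priya.
Hemant is living and takes 3/128.
Priya is living and takes 3/128.
Eshan is living and takes 3/64.
Deepa is living and takes 3/64.
Usha is living and takes 3/64.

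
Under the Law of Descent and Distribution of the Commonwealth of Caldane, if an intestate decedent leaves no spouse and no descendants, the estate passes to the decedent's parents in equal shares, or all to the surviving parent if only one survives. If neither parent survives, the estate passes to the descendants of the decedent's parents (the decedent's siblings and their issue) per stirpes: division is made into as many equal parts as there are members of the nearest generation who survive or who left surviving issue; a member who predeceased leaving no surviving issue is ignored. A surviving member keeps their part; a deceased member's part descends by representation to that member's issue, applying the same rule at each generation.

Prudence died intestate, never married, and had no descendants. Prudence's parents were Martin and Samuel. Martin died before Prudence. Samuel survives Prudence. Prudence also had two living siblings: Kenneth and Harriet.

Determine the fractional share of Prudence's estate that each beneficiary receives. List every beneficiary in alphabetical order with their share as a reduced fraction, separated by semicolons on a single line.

Only one parent, Samuel, survives, so Samuel takes the entire estate. The siblings take nothing because a surviving parent has priority.

Samuel 1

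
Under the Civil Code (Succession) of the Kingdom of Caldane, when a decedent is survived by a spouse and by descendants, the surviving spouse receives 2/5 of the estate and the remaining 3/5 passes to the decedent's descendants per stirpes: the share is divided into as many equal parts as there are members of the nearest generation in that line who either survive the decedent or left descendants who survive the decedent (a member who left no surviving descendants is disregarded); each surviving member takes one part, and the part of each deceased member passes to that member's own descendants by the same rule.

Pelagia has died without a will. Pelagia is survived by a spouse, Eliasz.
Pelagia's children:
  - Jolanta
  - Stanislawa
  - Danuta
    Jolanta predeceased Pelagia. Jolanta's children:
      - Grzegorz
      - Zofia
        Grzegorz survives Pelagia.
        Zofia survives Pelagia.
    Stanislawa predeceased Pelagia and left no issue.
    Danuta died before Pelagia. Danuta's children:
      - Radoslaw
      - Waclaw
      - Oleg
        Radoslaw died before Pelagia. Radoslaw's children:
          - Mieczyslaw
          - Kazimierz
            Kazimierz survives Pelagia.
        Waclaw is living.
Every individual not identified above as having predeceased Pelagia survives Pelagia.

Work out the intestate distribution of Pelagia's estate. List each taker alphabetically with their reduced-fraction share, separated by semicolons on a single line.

Eliasz, as surviving spouse, takes 2/5.
The remaining 3/5 passes to Pelagia's descendants per stirpes.
Stanislawa left no surviving issue, so that branch lapses and is disregarded.
The 3/5 is divided into 2 equal shares of 3/10 among Jolanta, Danuta.
Jolanta predeceased; the 3/10 allotted to Jolanta's branch passes to Jolanta's issue by representation.
The 3/10 is divided into 2 equal shares of 3/20 among Grzegorz, Zofia.
Grzegorz is living and takes 3/20.
Zofia is living and takes 3/20.
Danuta predeceased; the 3/10 allotted to Danuta's branch passes to Danuta's issue by representation.
The 3/10 is divided into 3 equal shares of 1/10 among Radoslaw, Waclaw, Oleg.
Radoslaw predeceased; the 1/10 allotted to Radoslaw's branch passes to Radoslaw's issue by representation.
The 1/10 is divided into 2 equal shares of 1/20 among Mieczyslaw, Kazimierz.
Mieczyslaw is living and takes 1/20.
Kazimierz is living and takes 1/20.
Waclaw is living and takes 1/10.
Oleg is living and takes 1/10.

Eliasz 2/5; Grzegorz 3/20; Kazimierz 1/20; Mieczyslaw 1/20; Oleg 1/10; Waclaw 1/10; Zofia 3/20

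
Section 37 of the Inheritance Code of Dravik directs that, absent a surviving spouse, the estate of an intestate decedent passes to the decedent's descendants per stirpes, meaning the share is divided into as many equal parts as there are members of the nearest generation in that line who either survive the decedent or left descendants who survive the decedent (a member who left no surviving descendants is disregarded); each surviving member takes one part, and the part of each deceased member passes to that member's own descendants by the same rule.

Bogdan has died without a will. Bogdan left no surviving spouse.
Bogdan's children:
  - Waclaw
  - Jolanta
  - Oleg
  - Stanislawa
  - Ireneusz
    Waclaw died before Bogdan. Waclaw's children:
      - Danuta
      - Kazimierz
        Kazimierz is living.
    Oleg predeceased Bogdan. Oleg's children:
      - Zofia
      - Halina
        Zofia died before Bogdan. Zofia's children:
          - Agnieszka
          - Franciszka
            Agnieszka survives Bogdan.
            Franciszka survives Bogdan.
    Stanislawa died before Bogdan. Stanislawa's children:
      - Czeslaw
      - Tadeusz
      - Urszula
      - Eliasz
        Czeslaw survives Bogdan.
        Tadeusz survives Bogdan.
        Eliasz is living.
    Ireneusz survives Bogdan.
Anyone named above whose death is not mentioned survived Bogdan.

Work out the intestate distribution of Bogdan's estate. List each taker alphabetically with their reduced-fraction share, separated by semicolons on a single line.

Agnieszka 1/20; Czeslaw 1/20; Danuta 1/10; Eliasz 1/20; Franciszka 1/20; Halina 1/10; Ireneusz 1/5; Jolanta 1/5; Kazimierz 1/10; Tadeusz 1/20; Urszula 1/20

There is no surviving spouse, so the entire estate passes to Bogdan's descendants per stirpes.
The estate is divided into 5 equal shares of 1/5 among Waclaw, Jolanta, Oleg, Stanislawa, Ireneusz.
Waclaw predeceased; the 1/5 allotted to Waclaw's branch passes to Waclaw's issue by representation.
The 1/5 is divided into 2 equal shares of 1/10 among Danuta, Kazimierz.
Danuta is living and takes 1/10.
Kazimierz is living and takes 1/10.
Jolanta is living and takes 1/5.
Oleg predeceased; the 1/5 allotted to Oleg's branch passes to Oleg's issue by representation.
The 1/5 is divided into 2 equal shares of 1/10 among Zofia, Halina.
Zofia predeceased; the 1/10 allotted to Zofia's branch passes to Zofia's issue by representation.
The 1/10 is divided into 2 equal shares of 1/20 among Agnieszka, Franciszka.
Agnieszka is living and takes 1/20.
Franciszka is living and takes 1/20.
Halina is living and takes 1/10.
Stanislawa predeceased; the 1/5 allotted to Stanislawa's branch passes to Stanislawa's issue by representation.
The 1/5 is divided into 4 equal shares of 1/20 among Czeslaw, Tadeusz, Urszula, Eliasz.
Czeslaw is living and takes 1/20.
Tadeusz is living and takes 1/20.
Urszula is living and takes 1/20.
Eliasz is living and takes 1/20.
Ireneusz is living and takes 1/5.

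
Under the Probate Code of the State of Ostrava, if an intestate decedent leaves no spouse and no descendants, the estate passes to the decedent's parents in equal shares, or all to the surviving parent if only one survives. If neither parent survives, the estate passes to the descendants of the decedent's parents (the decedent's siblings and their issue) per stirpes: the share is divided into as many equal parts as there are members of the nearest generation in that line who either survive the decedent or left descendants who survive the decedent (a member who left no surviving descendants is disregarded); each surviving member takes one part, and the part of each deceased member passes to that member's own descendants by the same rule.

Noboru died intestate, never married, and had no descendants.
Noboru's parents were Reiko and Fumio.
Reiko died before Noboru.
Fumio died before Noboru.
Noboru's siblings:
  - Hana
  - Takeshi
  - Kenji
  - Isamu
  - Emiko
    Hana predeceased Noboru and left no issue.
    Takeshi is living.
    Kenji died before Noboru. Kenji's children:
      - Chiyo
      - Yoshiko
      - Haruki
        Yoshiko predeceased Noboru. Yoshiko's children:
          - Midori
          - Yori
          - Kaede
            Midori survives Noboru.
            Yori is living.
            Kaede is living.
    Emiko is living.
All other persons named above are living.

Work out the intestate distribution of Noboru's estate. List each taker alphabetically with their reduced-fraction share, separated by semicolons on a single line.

Neither parent survives and there are no descendants, so the estate passes to Noboru's siblings and their issue per stirpes.
Hana left no surviving issue, so that branch lapses and is disregarded.
The estate is divided into 4 equal shares of 1/4 among Takeshi, Kenji, Isamu, Emiko.
Takeshi is living and takes 1/4.
Kenji predeceased; the 1/4 allotted to Kenji's branch passes to Kenji's issue by representation.
The 1/4 is divided into 3 equal shares of 1/12 among Chiyo, Yoshiko, Haruki.
Chiyo is living and takes 1/12.
Yoshiko predeceased; the 1/12 allotted to Yoshiko's branch passes to Yoshiko's issue by representation.
The 1/12 is divided into 3 equal shares of 1/36 among Midori, Yori, Kaede.
Midori is living and takes 1/36.
Yori is living and takes 1/36.
Kaede is living and takes 1/36.
Haruki is living and takes 1/12.
Isamu is living and takes 1/4.
Emiko is living and takes 1/4.

Chiyo 1/12; Emiko 1/4; Haruki 1/12; Isamu 1/4; Kaede 1/36; Midori 1/36; Takeshi 1/4; Yori 1/36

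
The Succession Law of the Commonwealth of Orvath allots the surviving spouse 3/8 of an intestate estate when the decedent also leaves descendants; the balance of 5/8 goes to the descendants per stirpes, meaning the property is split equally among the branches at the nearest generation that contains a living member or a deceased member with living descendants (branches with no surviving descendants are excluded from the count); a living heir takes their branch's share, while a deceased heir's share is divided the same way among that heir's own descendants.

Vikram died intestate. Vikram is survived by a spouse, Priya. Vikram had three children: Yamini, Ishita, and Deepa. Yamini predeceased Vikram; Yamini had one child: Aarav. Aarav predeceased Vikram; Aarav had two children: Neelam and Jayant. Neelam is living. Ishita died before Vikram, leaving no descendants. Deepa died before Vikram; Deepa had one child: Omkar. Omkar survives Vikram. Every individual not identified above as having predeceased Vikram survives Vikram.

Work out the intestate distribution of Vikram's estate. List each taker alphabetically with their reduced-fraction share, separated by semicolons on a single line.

Jayant 5/32; Neelam 5/32; Omkar 5/16; Priya 3/8

Priya, as surviving spouse, takes 3/8.
The remaining 5/8 passes to Vikram's descendants per stirpes.
Ishita left no surviving issue, so that branch lapses and is disregarded.
The 5/8 is divided into 2 equal shares of 5/16 among Yamini, Deepa.
Yamini predeceased; the 5/16 allotted to Yamini's branch passes to Yamini's issue by representation.
Aarav's line is the sole branch at this level, so the full 5/16 passes to Aarav's issue by representation.
The 5/16 is divided into 2 equal shares of 5/32 among Neelam, Jayant.
Neelam is living and takes 5/32.
Jayant is living and takes 5/32.
Deepa predeceased; the 5/16 allotted to Deepa's branch passes to Deepa's issue by representation.
Omkar is the sole taker at this level and receives the full 5/16.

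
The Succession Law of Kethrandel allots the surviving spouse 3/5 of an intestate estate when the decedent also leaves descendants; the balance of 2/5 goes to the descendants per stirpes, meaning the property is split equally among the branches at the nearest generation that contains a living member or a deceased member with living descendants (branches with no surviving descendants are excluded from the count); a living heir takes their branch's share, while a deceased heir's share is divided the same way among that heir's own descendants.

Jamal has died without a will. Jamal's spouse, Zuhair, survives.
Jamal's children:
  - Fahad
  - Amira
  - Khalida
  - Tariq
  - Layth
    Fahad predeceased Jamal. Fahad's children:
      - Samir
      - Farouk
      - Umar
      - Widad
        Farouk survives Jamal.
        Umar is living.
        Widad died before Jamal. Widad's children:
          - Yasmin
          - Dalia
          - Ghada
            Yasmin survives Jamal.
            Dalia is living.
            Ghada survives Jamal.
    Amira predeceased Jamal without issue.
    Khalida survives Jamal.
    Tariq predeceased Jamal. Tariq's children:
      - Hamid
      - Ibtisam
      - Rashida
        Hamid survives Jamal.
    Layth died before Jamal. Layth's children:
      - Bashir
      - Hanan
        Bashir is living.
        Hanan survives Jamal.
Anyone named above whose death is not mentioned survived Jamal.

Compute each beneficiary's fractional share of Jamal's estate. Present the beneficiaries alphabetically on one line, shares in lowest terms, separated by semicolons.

Zuhair, as surviving spouse, takes 3/5.
The remaining 2/5 passes to Jamal's descendants per stirpes.
Amira left no surviving issue, so that branch lapses and is disregarded.
The 2/5 is divided into 4 equal shares of 1/10 among Fahad, Khalida, Tariq, Layth.
Fahad predeceased; the 1/10 allotted to Fahad's branch passes to Fahad's issue by representation.
The 1/10 is divided into 4 equal shares of 1/40 among Samir, Farouk, Umar, Widad.
Samir is living and takes 1/40.
Farouk is living and takes 1/40.
Umar is living and takes 1/40.
Widad predeceased; the 1/40 allotted to Widad's branch passes to Widad's issue by representation.
The 1/40 is divided into 3 equal shares of 1/120 among Yasmin, Dalia, Ghada.
Yasmin is living and takes 1/120.
Dalia is living and takes 1/120.
Ghada is living and takes 1/120.
Khalida is living and takes 1/10.
Tariq predeceased; the 1/10 allotted to Tariq's branch passes to Tariq's issue by representation.
The 1/10 is divided into 3 equal shares of 1/30 among Hamid, Ibtisam, Rashida.
Hamid is living and takes 1/30.
Ibtisam is living and takes 1/30.
Rashida is living and takes 1/30.
Layth predeceased; the 1/10 allotted to Layth's branch passes to Layth's issue by representation.
The 1/10 is divided into 2 equal shares of 1/20 among Bashir, Hanan.
Bashir is living and takes 1/20.
Hanan is living and takes 1/20.

Bashir 1/20; Dalia 1/120; Farouk 1/40; Ghada 1/120; Hamid 1/30; Hanan 1/20; Ibtisam 1/30; Khalida 1/10; Rashida 1/30; Samir 1/40; Umar 1/40; Yasmin 1/120; Zuhair 3/5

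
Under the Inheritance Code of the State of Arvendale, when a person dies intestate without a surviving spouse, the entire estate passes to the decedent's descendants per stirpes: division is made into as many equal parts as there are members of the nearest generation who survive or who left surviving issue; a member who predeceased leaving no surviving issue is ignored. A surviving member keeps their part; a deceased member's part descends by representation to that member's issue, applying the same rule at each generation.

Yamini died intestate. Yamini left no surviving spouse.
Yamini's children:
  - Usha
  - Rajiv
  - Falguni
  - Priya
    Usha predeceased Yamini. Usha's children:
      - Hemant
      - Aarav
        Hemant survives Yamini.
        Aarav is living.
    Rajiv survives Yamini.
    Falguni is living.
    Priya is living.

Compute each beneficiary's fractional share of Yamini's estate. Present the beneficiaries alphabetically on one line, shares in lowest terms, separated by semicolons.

There is no surviving spouse, so the entire estate passes to Yamini's descendants per stirpes.
The estate is divided into 4 equal shares of 1/4 among Usha, Rajiv, Falguni, Priya.
Usha predeceased; the 1/4 allotted to Usha's branch passes to Usha's issue by representation.
The 1/4 is divided into 2 equal shares of 1/8 among Hemant, Aarav.
Hemant is living and takes 1/8.
Aarav is living and takes 1/8.
Rajiv is living and takes 1/4.
Falguni is living and takes 1/4.
Priya is living and takes 1/4.

Aarav 1/8; Falguni 1/4; Hemant 1/8; Priya 1/4; Rajiv 1/4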